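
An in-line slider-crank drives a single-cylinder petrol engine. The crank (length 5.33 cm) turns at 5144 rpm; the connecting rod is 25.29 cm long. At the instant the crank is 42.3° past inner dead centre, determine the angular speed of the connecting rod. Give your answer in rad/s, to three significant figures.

84.8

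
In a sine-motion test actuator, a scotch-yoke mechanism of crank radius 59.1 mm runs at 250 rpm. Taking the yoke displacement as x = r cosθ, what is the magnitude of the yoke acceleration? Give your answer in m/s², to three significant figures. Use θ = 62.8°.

ω = 26.18 rad/s (from 250 rpm).
x = r cosθ ⇒ ẍ = −rω² cosθ (ω constant).
|a| = rω²|cosθ| = 0.0591·(26.18)²·|cos 62.8°| = 18.515 m/s².

18.5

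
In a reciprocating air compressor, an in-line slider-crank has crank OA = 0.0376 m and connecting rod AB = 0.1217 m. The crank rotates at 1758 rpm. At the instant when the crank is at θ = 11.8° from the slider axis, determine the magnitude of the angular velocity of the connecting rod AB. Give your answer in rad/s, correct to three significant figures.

55.8

ω = 184.1 rad/s (converted from 1758 rpm).
The rod makes angle φ with the slider axis where L sinφ = r sinθ; differentiating, L cosφ·φ̇ = r ω cosθ.
L cosφ = √(L² − r² sin²θ) = 0.12146 m.
|ω_rod| = r ω |cosθ| / √(L² − r² sin²θ) = 0.0376·184.1·0.97887/0.12146 = 55.788 rad/s.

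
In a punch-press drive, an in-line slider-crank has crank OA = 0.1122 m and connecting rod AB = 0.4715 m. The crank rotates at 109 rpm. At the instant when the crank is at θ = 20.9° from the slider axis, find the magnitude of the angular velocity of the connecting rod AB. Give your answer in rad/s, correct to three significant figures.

2.55

ω = 11.41 rad/s (converted from 109 rpm).
The rod makes angle φ with the slider axis where L sinφ = r sinθ; differentiating, L cosφ·φ̇ = r ω cosθ.
L cosφ = √(L² − r² sin²θ) = 0.4698 m.
|ω_rod| = r ω |cosθ| / √(L² − r² sin²θ) = 0.1122·11.41·0.93420/0.4698 = 2.5467 rad/s.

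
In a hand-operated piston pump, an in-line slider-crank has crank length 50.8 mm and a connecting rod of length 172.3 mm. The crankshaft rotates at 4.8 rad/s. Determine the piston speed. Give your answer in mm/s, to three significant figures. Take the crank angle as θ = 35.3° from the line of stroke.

ω = 4.8 rad/s
For an in-line slider-crank, x = r cosθ + √(L² − r² sin²θ), so v = −rω sinθ·[1 + r cosθ/√(L² − r² sin²θ)].
With r = 0.0508 m, L = 0.1723 m, θ = 35.3°: √(L² − r² sin²θ) = 0.16978 m.
v = −0.0508·4.8·0.57786·[1 + 0.0508·0.81614/0.16978] = -0.17531 m/s.
|v| = 0.17531 m/s = 175.31 mm/s.

175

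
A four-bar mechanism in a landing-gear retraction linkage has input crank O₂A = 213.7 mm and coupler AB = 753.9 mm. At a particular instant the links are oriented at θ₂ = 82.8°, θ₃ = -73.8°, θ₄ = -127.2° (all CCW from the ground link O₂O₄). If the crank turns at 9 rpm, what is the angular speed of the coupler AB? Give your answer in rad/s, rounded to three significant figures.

0.166

ω₂ = 0.9425 rad/s (from 9 rpm).
Differentiating the loop-closure r₂e^{iθ₂}+r₃e^{iθ₃}=r₁+r₄e^{iθ₄} gives r₂ω₂e^{iθ₂}+r₃ω₃e^{iθ₃}=r₄ω₄e^{iθ₄}.
Eliminating the other unknown: ω₃ = r₂ω₂ sin(θ₄−θ₂) / [r₃ sin(θ₃−θ₄)].
Numerator sine = +0.50000; denominator sine = +0.80282.
Result = 0.2137·0.9425·(+0.50000) / (0.7539·(+0.80282)) = +0.16639 rad/s; magnitude 0.16639 rad/s.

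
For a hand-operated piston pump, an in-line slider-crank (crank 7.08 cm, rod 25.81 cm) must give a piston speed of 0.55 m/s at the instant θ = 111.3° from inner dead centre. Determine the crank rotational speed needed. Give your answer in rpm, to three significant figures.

88.8

For an in-line slider-crank, |v_piston| = rω|sinθ|·[1 + r cosθ/√(L² − r² sin²θ)].
With r = 0.0708 m, L = 0.2581 m, θ = 111.3°: the bracketed kinematic factor |dx/dθ| = 0.059165 m.
ω = v/|dx/dθ| = 0.55/0.059165 = 9.296 rad/s.
N = 60ω/(2π) = 88.771 rpm.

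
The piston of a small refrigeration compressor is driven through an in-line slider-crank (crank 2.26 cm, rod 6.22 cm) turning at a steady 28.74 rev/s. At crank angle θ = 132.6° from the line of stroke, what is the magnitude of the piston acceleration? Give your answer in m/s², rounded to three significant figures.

512

ω = 2π·28.7 = 180.6 rad/s
x(θ) = r cosθ + √(L² − r² sin²θ); with ω constant, a = ω²·d²x/dθ².
d²x/dθ² = −r cosθ − r²(cos2θ)/√u − r⁴ sin²2θ/(4u^{3/2}),  u = L² − r² sin²θ = 0.00359209 m².
Substituting r = 0.0226 m, L = 0.0622 m, θ = 132.6°: d²x/dθ² = +0.01571 m.
a = ω²·d²x/dθ² = (180.6)²·(+0.01571) = +512.27 m/s²;  |a| = 512.27 m/s².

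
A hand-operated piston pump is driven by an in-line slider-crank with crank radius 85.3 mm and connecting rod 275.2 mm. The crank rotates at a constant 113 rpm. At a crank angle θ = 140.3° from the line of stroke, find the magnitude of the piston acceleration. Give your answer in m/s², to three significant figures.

ω = 2π·113/60 = 11.83 rad/s
x(θ) = r cosθ + √(L² − r² sin²θ); with ω constant, a = ω²·d²x/dθ².
d²x/dθ² = −r cosθ − r²(cos2θ)/√u − r⁴ sin²2θ/(4u^{3/2}),  u = L² − r² sin²θ = 0.0727662 m².
Substituting r = 0.0853 m, L = 0.2752 m, θ = 140.3°: d²x/dθ² = +0.060017 m.
a = ω²·d²x/dθ² = (11.83)²·(+0.060017) = +8.404 m/s²;  |a| = 8.404 m/s².

8.40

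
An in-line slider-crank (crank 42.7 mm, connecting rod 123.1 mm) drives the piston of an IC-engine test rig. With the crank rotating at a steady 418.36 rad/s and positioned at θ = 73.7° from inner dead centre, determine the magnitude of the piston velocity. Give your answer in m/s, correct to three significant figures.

ω = 418.4 rad/s
For an in-line slider-crank, x = r cosθ + √(L² − r² sin²θ), so v = −rω sinθ·[1 + r cosθ/√(L² − r² sin²θ)].
With r = 0.0427 m, L = 0.1231 m, θ = 73.7°: √(L² − r² sin²θ) = 0.11608 m.
v = −0.0427·418.4·0.95981·[1 + 0.0427·0.28067/0.11608] = -18.916 m/s.
|v| = 18.916 m/s.

18.9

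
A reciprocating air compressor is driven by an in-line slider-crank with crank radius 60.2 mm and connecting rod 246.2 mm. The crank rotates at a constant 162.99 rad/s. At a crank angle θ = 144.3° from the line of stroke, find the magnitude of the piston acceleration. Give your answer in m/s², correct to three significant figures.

1170

ω = 163 rad/s
x(θ) = r cosθ + √(L² − r² sin²θ); with ω constant, a = ω²·d²x/dθ².
d²x/dθ² = −r cosθ − r²(cos2θ)/√u − r⁴ sin²2θ/(4u^{3/2}),  u = L² − r² sin²θ = 0.0593804 m².
Substituting r = 0.0602 m, L = 0.2462 m, θ = 144.3°: d²x/dθ² = +0.04394 m.
a = ω²·d²x/dθ² = (163)²·(+0.04394) = +1167.3 m/s²;  |a| = 1167.3 m/s².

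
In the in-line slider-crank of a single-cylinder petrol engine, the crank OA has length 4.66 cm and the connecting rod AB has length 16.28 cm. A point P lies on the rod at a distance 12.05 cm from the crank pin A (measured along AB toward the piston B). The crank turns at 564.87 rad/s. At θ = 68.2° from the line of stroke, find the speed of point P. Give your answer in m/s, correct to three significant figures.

26.6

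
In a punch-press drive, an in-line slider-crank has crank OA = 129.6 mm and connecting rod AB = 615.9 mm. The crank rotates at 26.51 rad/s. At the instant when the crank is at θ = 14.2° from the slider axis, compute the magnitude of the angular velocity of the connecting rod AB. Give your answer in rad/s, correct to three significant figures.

5.42

ω = 26.51 rad/s
The rod makes angle φ with the slider axis where L sinφ = r sinθ; differentiating, L cosφ·φ̇ = r ω cosθ.
L cosφ = √(L² − r² sin²θ) = 0.61508 m.
|ω_rod| = r ω |cosθ| / √(L² − r² sin²θ) = 0.1296·26.51·0.96945/0.61508 = 5.4151 rad/s.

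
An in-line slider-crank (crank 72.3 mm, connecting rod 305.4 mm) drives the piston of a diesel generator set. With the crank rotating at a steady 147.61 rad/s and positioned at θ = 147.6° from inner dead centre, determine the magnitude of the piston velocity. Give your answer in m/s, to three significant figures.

4.57

ω = 147.6 rad/s
For an in-line slider-crank, x = r cosθ + √(L² − r² sin²θ), so v = −rω sinθ·[1 + r cosθ/√(L² − r² sin²θ)].
With r = 0.0723 m, L = 0.3054 m, θ = 147.6°: √(L² − r² sin²θ) = 0.30293 m.
v = −0.0723·147.6·0.53583·[1 + 0.0723·-0.84433/0.30293] = -4.5661 m/s.
|v| = 4.5661 m/s.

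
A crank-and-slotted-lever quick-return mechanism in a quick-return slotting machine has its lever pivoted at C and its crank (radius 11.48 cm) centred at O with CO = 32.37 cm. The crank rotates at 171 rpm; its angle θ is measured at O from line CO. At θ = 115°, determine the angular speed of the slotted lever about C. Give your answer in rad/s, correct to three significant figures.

0.523

ω = 17.91 rad/s (from 171 rpm).
Crank pin A relative to C: A = (d + r cosθ, r sinθ); lever angle φ = atan2(r sinθ, d + r cosθ).
Differentiating tanφ: φ̇ = rω(d cosθ + r)/(d² + r² + 2dr cosθ).
d² + r² + 2dr cosθ = |CA|² = 0.0865511 m²;  d cosθ + r = -0.022002 m.
|ω_lever| = |0.1148·17.91·-0.022002| / 0.0865511 = 0.52257 rad/s.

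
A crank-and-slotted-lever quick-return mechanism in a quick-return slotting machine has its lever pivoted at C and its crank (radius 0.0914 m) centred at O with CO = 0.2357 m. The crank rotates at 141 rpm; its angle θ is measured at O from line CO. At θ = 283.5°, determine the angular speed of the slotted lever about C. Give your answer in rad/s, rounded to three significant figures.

2.67

ω = 14.77 rad/s (from 141 rpm).
Crank pin A relative to C: A = (d + r cosθ, r sinθ); lever angle φ = atan2(r sinθ, d + r cosθ).
Differentiating tanφ: φ̇ = rω(d cosθ + r)/(d² + r² + 2dr cosθ).
d² + r² + 2dr cosθ = |CA|² = 0.0739667 m²;  d cosθ + r = +0.14642 m.
|ω_lever| = |0.0914·14.77·+0.14642| / 0.0739667 = 2.6716 rad/s.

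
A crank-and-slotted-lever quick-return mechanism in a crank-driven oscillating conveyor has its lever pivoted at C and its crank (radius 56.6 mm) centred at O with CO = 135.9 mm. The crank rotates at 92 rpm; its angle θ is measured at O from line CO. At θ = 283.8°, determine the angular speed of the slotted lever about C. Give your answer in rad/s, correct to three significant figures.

1.92

ω = 9.634 rad/s (from 92 rpm).
Crank pin A relative to C: A = (d + r cosθ, r sinθ); lever angle φ = atan2(r sinθ, d + r cosθ).
Differentiating tanφ: φ̇ = rω(d cosθ + r)/(d² + r² + 2dr cosθ).
d² + r² + 2dr cosθ = |CA|² = 0.0253419 m²;  d cosθ + r = +0.089017 m.
|ω_lever| = |0.0566·9.634·+0.089017| / 0.0253419 = 1.9154 rad/s.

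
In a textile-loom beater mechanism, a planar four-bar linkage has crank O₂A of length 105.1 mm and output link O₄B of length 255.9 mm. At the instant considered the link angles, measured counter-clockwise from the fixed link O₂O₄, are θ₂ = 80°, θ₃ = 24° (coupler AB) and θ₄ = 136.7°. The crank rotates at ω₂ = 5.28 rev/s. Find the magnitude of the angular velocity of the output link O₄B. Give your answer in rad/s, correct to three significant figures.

12.2

ω₂ = 33.18 rad/s (from 5.28 rev/s).
Differentiating the loop-closure r₂e^{iθ₂}+r₃e^{iθ₃}=r₁+r₄e^{iθ₄} gives r₂ω₂e^{iθ₂}+r₃ω₃e^{iθ₃}=r₄ω₄e^{iθ₄}.
Eliminating the other unknown: ω₄ = r₂ω₂ sin(θ₂−θ₃) / [r₄ sin(θ₄−θ₃)].
Numerator sine = +0.82904; denominator sine = +0.92254.
Result = 0.1051·33.18·(+0.82904) / (0.2559·(+0.92254)) = +12.244 rad/s; magnitude 12.244 rad/s.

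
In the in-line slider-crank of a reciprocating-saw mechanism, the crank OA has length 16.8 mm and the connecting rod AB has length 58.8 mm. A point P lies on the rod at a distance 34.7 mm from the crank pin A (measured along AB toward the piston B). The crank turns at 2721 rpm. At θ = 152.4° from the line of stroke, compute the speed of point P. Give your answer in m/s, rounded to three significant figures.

2.56

ω = 284.9 rad/s.  Crank-pin speed |V_A| = rω = 4.787 m/s, perpendicular to OA.
Rod angle: sinφ = −(r/L) sinθ ⇒ φ = -7.607°; ω_rod = −rω cosθ/√(L²−r²sin²θ) = +72.788 rad/s.
V_P = V_A + ω_rod × AP, with AP = 0.0347 m along the rod.
Components: V_Px = −rω sinθ − a·ω_rod·sinφ = -1.8835 m/s;  V_Py = rω cosθ + a·ω_rod·cosφ = -1.7388 m/s.
|V_P| = √(V_Px² + V_Py²) = 2.5634 m/s.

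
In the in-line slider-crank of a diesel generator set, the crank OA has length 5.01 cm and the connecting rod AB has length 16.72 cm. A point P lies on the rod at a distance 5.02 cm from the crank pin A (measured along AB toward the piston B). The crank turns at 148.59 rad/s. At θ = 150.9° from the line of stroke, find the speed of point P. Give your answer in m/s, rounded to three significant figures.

ω = 148.6 rad/s.  Crank-pin speed |V_A| = rω = 7.4444 m/s, perpendicular to OA.
Rod angle: sinφ = −(r/L) sinθ ⇒ φ = -8.379°; ω_rod = −rω cosθ/√(L²−r²sin²θ) = +39.323 rad/s.
V_P = V_A + ω_rod × AP, with AP = 0.0502 m along the rod.
Components: V_Px = −rω sinθ − a·ω_rod·sinφ = -3.3328 m/s;  V_Py = rω cosθ + a·ω_rod·cosφ = -4.5517 m/s.
|V_P| = √(V_Px² + V_Py²) = 5.6414 m/s.

5.64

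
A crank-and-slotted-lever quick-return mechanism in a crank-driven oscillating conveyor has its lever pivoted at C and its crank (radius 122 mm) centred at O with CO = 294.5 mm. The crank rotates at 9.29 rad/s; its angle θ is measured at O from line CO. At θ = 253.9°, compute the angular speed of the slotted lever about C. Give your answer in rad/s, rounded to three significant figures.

ω = 9.29 rad/s
Crank pin A relative to C: A = (d + r cosθ, r sinθ); lever angle φ = atan2(r sinθ, d + r cosθ).
Differentiating tanφ: φ̇ = rω(d cosθ + r)/(d² + r² + 2dr cosθ).
d² + r² + 2dr cosθ = |CA|² = 0.081687 m²;  d cosθ + r = +0.040331 m.
|ω_lever| = |0.122·9.29·+0.040331| / 0.081687 = 0.55958 rad/s.

0.560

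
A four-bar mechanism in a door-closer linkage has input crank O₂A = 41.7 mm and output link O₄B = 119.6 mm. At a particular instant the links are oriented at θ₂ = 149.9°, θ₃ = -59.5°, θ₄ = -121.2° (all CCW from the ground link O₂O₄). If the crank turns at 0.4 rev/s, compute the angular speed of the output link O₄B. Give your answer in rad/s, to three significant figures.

0.489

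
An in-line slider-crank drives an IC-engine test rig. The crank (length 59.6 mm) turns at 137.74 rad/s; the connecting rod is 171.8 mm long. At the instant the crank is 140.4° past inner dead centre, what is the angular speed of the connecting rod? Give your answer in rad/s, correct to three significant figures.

ω = 137.7 rad/s
The rod makes angle φ with the slider axis where L sinφ = r sinθ; differentiating, L cosφ·φ̇ = r ω cosθ.
L cosφ = √(L² − r² sin²θ) = 0.16755 m.
|ω_rod| = r ω |cosθ| / √(L² − r² sin²θ) = 0.0596·137.7·0.77051/0.16755 = 37.753 rad/s.

37.8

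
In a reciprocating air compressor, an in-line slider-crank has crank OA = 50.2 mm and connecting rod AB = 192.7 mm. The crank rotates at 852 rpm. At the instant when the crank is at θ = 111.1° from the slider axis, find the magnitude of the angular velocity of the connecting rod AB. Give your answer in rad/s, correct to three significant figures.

ω = 89.22 rad/s (converted from 852 rpm).
The rod makes angle φ with the slider axis where L sinφ = r sinθ; differentiating, L cosφ·φ̇ = r ω cosθ.
L cosφ = √(L² − r² sin²θ) = 0.18692 m.
|ω_rod| = r ω |cosθ| / √(L² − r² sin²θ) = 0.0502·89.22·0.36000/0.18692 = 8.626 rad/s.

8.63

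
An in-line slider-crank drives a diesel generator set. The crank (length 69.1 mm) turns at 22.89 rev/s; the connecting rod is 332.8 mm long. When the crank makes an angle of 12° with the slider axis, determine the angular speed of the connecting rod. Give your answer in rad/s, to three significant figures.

ω = 143.8 rad/s (converted from 22.89 rev/s).
The rod makes angle φ with the slider axis where L sinφ = r sinθ; differentiating, L cosφ·φ̇ = r ω cosθ.
L cosφ = √(L² − r² sin²θ) = 0.33249 m.
|ω_rod| = r ω |cosθ| / √(L² − r² sin²θ) = 0.0691·143.8·0.97815/0.33249 = 29.237 rad/s.

29.2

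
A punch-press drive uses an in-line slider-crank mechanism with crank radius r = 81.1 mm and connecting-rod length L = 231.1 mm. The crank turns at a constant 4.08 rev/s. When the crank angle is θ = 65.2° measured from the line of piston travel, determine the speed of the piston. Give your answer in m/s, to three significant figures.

ω = 2π·4.08 = 25.64 rad/s
For an in-line slider-crank, x = r cosθ + √(L² − r² sin²θ), so v = −rω sinθ·[1 + r cosθ/√(L² − r² sin²θ)].
With r = 0.0811 m, L = 0.2311 m, θ = 65.2°: √(L² − r² sin²θ) = 0.21906 m.
v = −0.0811·25.64·0.90778·[1 + 0.0811·0.41945/0.21906] = -2.1804 m/s.
|v| = 2.1804 m/s.

2.18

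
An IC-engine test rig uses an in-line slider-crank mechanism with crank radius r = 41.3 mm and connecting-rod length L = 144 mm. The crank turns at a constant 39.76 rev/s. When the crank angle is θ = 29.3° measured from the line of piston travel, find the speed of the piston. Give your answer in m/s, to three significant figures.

ω = 2π·39.8 = 249.8 rad/s
For an in-line slider-crank, x = r cosθ + √(L² − r² sin²θ), so v = −rω sinθ·[1 + r cosθ/√(L² − r² sin²θ)].
With r = 0.0413 m, L = 0.144 m, θ = 29.3°: √(L² − r² sin²θ) = 0.14257 m.
v = −0.0413·249.8·0.48938·[1 + 0.0413·0.87207/0.14257] = -6.3247 m/s.
|v| = 6.3247 m/s.

6.32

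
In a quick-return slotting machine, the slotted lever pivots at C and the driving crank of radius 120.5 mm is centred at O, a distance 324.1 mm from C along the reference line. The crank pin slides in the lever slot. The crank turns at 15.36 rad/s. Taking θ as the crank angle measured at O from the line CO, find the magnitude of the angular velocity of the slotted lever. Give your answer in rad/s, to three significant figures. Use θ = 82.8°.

ω = 15.36 rad/s
Crank pin A relative to C: A = (d + r cosθ, r sinθ); lever angle φ = atan2(r sinθ, d + r cosθ).
Differentiating tanφ: φ̇ = rω(d cosθ + r)/(d² + r² + 2dr cosθ).
d² + r² + 2dr cosθ = |CA|² = 0.129351 m²;  d cosθ + r = +0.16112 m.
|ω_lever| = |0.1205·15.36·+0.16112| / 0.129351 = 2.3055 rad/s.

2.31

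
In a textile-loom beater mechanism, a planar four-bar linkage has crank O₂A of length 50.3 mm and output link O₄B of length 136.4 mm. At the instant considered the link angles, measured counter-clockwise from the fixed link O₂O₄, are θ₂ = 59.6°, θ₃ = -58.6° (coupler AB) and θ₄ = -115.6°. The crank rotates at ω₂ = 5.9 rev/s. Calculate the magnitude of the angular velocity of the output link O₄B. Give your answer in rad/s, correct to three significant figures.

ω₂ = 37.07 rad/s (from 5.9 rev/s).
Differentiating the loop-closure r₂e^{iθ₂}+r₃e^{iθ₃}=r₁+r₄e^{iθ₄} gives r₂ω₂e^{iθ₂}+r₃ω₃e^{iθ₃}=r₄ω₄e^{iθ₄}.
Eliminating the other unknown: ω₄ = r₂ω₂ sin(θ₂−θ₃) / [r₄ sin(θ₄−θ₃)].
Numerator sine = +0.88130; denominator sine = -0.83867.
Result = 0.0503·37.07·(+0.88130) / (0.1364·(-0.83867)) = -14.365 rad/s; magnitude 14.365 rad/s.

14.4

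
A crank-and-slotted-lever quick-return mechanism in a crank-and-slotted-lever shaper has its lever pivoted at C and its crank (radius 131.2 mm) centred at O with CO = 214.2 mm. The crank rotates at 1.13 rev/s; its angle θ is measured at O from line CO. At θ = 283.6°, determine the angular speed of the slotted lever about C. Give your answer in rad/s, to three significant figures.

2.22

ω = 7.1 rad/s (from 1.13 rev/s).
Crank pin A relative to C: A = (d + r cosθ, r sinθ); lever angle φ = atan2(r sinθ, d + r cosθ).
Differentiating tanφ: φ̇ = rω(d cosθ + r)/(d² + r² + 2dr cosθ).
d² + r² + 2dr cosθ = |CA|² = 0.0763115 m²;  d cosθ + r = +0.18157 m.
|ω_lever| = |0.1312·7.1·+0.18157| / 0.0763115 = 2.2164 rad/s.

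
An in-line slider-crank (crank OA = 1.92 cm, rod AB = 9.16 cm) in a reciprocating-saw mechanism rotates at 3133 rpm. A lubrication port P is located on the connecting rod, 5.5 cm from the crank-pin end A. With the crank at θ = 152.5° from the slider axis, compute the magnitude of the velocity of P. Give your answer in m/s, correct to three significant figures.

ω = 328.1 rad/s.  Crank-pin speed |V_A| = rω = 6.2993 m/s, perpendicular to OA.
Rod angle: sinφ = −(r/L) sinθ ⇒ φ = -5.554°; ω_rod = −rω cosθ/√(L²−r²sin²θ) = +61.287 rad/s.
V_P = V_A + ω_rod × AP, with AP = 0.055 m along the rod.
Components: V_Px = −rω sinθ − a·ω_rod·sinφ = -2.5824 m/s;  V_Py = rω cosθ + a·ω_rod·cosφ = -2.2326 m/s.
|V_P| = √(V_Px² + V_Py²) = 3.4137 m/s.

3.41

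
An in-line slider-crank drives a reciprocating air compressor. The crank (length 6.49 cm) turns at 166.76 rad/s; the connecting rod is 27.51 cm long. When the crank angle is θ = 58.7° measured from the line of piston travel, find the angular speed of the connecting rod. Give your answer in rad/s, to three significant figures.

ω = 166.8 rad/s
The rod makes angle φ with the slider axis where L sinφ = r sinθ; differentiating, L cosφ·φ̇ = r ω cosθ.
L cosφ = √(L² − r² sin²θ) = 0.26945 m.
|ω_rod| = r ω |cosθ| / √(L² − r² sin²θ) = 0.0649·166.8·0.51952/0.26945 = 20.867 rad/s.

20.9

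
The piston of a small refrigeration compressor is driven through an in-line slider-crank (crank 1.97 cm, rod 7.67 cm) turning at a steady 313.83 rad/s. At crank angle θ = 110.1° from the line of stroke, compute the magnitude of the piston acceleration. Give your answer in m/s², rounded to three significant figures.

ω = 313.8 rad/s
x(θ) = r cosθ + √(L² − r² sin²θ); with ω constant, a = ω²·d²x/dθ².
d²x/dθ² = −r cosθ − r²(cos2θ)/√u − r⁴ sin²2θ/(4u^{3/2}),  u = L² − r² sin²θ = 0.00554063 m².
Substituting r = 0.0197 m, L = 0.0767 m, θ = 110.1°: d²x/dθ² = +0.010714 m.
a = ω²·d²x/dθ² = (313.8)²·(+0.010714) = +1055.2 m/s²;  |a| = 1055.2 m/s².

1060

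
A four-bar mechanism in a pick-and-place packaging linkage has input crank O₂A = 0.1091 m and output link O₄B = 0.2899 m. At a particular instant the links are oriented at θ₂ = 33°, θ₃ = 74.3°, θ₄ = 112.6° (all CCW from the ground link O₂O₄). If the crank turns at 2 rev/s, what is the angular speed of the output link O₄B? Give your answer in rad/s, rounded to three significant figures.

5.04

ω₂ = 12.57 rad/s (from 2 rev/s).
Differentiating the loop-closure r₂e^{iθ₂}+r₃e^{iθ₃}=r₁+r₄e^{iθ₄} gives r₂ω₂e^{iθ₂}+r₃ω₃e^{iθ₃}=r₄ω₄e^{iθ₄}.
Eliminating the other unknown: ω₄ = r₂ω₂ sin(θ₂−θ₃) / [r₄ sin(θ₄−θ₃)].
Numerator sine = -0.66000; denominator sine = +0.61978.
Result = 0.1091·12.57·(-0.66000) / (0.2899·(+0.61978)) = -5.0361 rad/s; magnitude 5.0361 rad/s.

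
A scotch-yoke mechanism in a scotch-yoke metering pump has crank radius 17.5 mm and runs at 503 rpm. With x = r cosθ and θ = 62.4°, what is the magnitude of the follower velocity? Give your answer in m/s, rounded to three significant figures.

0.817

ω = 52.67 rad/s (from 503 rpm).
x = r cosθ ⇒ ẋ = −rω sinθ.
|v| = rω|sinθ| = 0.0175·52.67·|sin 62.4°| = 0.8169 m/s.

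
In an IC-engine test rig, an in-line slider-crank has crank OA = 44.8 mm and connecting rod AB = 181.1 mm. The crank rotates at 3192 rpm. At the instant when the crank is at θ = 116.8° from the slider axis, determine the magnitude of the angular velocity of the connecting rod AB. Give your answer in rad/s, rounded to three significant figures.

ω = 334.3 rad/s (converted from 3192 rpm).
The rod makes angle φ with the slider axis where L sinφ = r sinθ; differentiating, L cosφ·φ̇ = r ω cosθ.
L cosφ = √(L² − r² sin²θ) = 0.17663 m.
|ω_rod| = r ω |cosθ| / √(L² − r² sin²θ) = 0.0448·334.3·0.45088/0.17663 = 38.226 rad/s.

38.2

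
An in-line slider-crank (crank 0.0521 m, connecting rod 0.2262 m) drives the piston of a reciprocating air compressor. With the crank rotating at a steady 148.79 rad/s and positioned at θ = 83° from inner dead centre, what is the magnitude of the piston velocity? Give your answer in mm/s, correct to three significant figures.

7920

ω = 148.8 rad/s
For an in-line slider-crank, x = r cosθ + √(L² − r² sin²θ), so v = −rω sinθ·[1 + r cosθ/√(L² − r² sin²θ)].
With r = 0.0521 m, L = 0.2262 m, θ = 83°: √(L² − r² sin²θ) = 0.22021 m.
v = −0.0521·148.8·0.99255·[1 + 0.0521·0.12187/0.22021] = -7.916 m/s.
|v| = 7.916 m/s = 7916 mm/s.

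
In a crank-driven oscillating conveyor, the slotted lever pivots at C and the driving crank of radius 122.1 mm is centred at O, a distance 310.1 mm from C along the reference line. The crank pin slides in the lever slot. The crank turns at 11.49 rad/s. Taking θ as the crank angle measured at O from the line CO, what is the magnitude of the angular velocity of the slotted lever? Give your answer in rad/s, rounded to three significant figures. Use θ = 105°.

0.642

ω = 11.49 rad/s
Crank pin A relative to C: A = (d + r cosθ, r sinθ); lever angle φ = atan2(r sinθ, d + r cosθ).
Differentiating tanφ: φ̇ = rω(d cosθ + r)/(d² + r² + 2dr cosθ).
d² + r² + 2dr cosθ = |CA|² = 0.091471 m²;  d cosθ + r = +0.04184 m.
|ω_lever| = |0.1221·11.49·+0.04184| / 0.091471 = 0.64172 rad/s.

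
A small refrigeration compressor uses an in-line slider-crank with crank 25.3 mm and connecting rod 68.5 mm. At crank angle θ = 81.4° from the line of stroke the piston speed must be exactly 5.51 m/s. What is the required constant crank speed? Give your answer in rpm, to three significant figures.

1990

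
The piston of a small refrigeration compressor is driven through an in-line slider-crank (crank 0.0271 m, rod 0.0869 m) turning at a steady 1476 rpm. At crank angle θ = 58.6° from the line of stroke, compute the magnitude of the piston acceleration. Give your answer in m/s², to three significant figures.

246

ω = 2π·1476/60 = 154.6 rad/s
x(θ) = r cosθ + √(L² − r² sin²θ); with ω constant, a = ω²·d²x/dθ².
d²x/dθ² = −r cosθ − r²(cos2θ)/√u − r⁴ sin²2θ/(4u^{3/2}),  u = L² − r² sin²θ = 0.00701656 m².
Substituting r = 0.0271 m, L = 0.0869 m, θ = 58.6°: d²x/dθ² = -0.010293 m.
a = ω²·d²x/dθ² = (154.6)²·(-0.010293) = -245.91 m/s²;  |a| = 245.91 m/s².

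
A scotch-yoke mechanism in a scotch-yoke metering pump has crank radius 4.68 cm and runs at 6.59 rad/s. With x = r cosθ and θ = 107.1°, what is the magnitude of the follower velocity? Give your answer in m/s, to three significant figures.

0.295

ω = 6.59 rad/s
x = r cosθ ⇒ ẋ = −rω sinθ.
|v| = rω|sinθ| = 0.0468·6.59·|sin 107.1°| = 0.29478 m/s.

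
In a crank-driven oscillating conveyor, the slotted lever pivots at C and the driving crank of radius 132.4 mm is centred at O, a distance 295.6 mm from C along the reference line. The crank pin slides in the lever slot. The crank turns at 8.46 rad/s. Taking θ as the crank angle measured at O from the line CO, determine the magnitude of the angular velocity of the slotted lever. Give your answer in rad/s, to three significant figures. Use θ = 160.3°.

5.24

ω = 8.46 rad/s
Crank pin A relative to C: A = (d + r cosθ, r sinθ); lever angle φ = atan2(r sinθ, d + r cosθ).
Differentiating tanφ: φ̇ = rω(d cosθ + r)/(d² + r² + 2dr cosθ).
d² + r² + 2dr cosθ = |CA|² = 0.0312156 m²;  d cosθ + r = -0.1459 m.
|ω_lever| = |0.1324·8.46·-0.1459| / 0.0312156 = 5.2353 rad/s.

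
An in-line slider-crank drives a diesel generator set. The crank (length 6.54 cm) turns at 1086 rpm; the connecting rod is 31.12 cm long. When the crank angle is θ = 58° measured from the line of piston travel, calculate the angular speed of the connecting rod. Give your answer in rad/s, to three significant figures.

12.9

ω = 113.7 rad/s (converted from 1086 rpm).
The rod makes angle φ with the slider axis where L sinφ = r sinθ; differentiating, L cosφ·φ̇ = r ω cosθ.
L cosφ = √(L² − r² sin²θ) = 0.30622 m.
|ω_rod| = r ω |cosθ| / √(L² − r² sin²θ) = 0.0654·113.7·0.52992/0.30622 = 12.871 rad/s.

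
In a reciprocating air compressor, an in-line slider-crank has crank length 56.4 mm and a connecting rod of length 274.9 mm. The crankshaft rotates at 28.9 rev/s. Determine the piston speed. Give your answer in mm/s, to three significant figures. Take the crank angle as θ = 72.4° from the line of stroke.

10400

ω = 2π·28.9 = 181.6 rad/s
For an in-line slider-crank, x = r cosθ + √(L² − r² sin²θ), so v = −rω sinθ·[1 + r cosθ/√(L² − r² sin²θ)].
With r = 0.0564 m, L = 0.2749 m, θ = 72.4°: √(L² − r² sin²θ) = 0.26959 m.
v = −0.0564·181.6·0.95319·[1 + 0.0564·0.30237/0.26959] = -10.379 m/s.
|v| = 10.379 m/s = 10379 mm/s.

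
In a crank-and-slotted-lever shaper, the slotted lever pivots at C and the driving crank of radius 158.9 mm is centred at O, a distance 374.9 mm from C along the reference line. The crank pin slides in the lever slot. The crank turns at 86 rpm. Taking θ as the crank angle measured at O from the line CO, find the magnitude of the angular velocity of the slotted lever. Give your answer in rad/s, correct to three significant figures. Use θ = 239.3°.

0.443

ω = 9.006 rad/s (from 86 rpm).
Crank pin A relative to C: A = (d + r cosθ, r sinθ); lever angle φ = atan2(r sinθ, d + r cosθ).
Differentiating tanφ: φ̇ = rω(d cosθ + r)/(d² + r² + 2dr cosθ).
d² + r² + 2dr cosθ = |CA|² = 0.104971 m²;  d cosθ + r = -0.032503 m.
|ω_lever| = |0.1589·9.006·-0.032503| / 0.104971 = 0.4431 rad/s.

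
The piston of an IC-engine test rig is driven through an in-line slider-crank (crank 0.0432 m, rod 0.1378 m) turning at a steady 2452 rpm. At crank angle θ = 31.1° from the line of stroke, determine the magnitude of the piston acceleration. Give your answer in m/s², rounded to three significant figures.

2880

ω = 2π·2452/60 = 256.8 rad/s
x(θ) = r cosθ + √(L² − r² sin²θ); with ω constant, a = ω²·d²x/dθ².
d²x/dθ² = −r cosθ − r²(cos2θ)/√u − r⁴ sin²2θ/(4u^{3/2}),  u = L² − r² sin²θ = 0.0184909 m².
Substituting r = 0.0432 m, L = 0.1378 m, θ = 31.1°: d²x/dθ² = -0.043663 m.
a = ω²·d²x/dθ² = (256.8)²·(-0.043663) = -2878.8 m/s²;  |a| = 2878.8 m/s².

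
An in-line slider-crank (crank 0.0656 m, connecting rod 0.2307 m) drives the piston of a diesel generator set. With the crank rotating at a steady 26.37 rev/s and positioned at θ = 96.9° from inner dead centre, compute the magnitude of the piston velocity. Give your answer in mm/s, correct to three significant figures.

ω = 2π·26.4 = 165.7 rad/s
For an in-line slider-crank, x = r cosθ + √(L² − r² sin²θ), so v = −rω sinθ·[1 + r cosθ/√(L² − r² sin²θ)].
With r = 0.0656 m, L = 0.2307 m, θ = 96.9°: √(L² − r² sin²θ) = 0.22132 m.
v = −0.0656·165.7·0.99276·[1 + 0.0656·-0.12014/0.22132] = -10.406 m/s.
|v| = 10.406 m/s = 10406 mm/s.

10400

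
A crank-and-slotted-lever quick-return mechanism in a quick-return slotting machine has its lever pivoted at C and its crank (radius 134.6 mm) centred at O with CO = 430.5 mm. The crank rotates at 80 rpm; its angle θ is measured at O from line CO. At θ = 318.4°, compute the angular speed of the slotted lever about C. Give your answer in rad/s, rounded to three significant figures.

ω = 8.378 rad/s (from 80 rpm).
Crank pin A relative to C: A = (d + r cosθ, r sinθ); lever angle φ = atan2(r sinθ, d + r cosθ).
Differentiating tanφ: φ̇ = rω(d cosθ + r)/(d² + r² + 2dr cosθ).
d² + r² + 2dr cosθ = |CA|² = 0.29011 m²;  d cosθ + r = +0.45653 m.
|ω_lever| = |0.1346·8.378·+0.45653| / 0.29011 = 1.7745 rad/s.

1.77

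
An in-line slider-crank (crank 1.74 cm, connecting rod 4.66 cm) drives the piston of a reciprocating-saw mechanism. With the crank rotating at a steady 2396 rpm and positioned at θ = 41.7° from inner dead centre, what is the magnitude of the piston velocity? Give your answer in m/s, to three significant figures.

ω = 2π·2396/60 = 250.9 rad/s
For an in-line slider-crank, x = r cosθ + √(L² − r² sin²θ), so v = −rω sinθ·[1 + r cosθ/√(L² − r² sin²θ)].
With r = 0.0174 m, L = 0.0466 m, θ = 41.7°: √(L² − r² sin²θ) = 0.04514 m.
v = −0.0174·250.9·0.66523·[1 + 0.0174·0.74664/0.04514] = -3.7401 m/s.
|v| = 3.7401 m/s.

3.74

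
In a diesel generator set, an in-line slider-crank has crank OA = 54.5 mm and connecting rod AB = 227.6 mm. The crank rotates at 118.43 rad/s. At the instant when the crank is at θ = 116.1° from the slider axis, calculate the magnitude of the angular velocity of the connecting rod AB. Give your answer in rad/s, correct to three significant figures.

12.8

ω = 118.4 rad/s
The rod makes angle φ with the slider axis where L sinφ = r sinθ; differentiating, L cosφ·φ̇ = r ω cosθ.
L cosφ = √(L² − r² sin²θ) = 0.22228 m.
|ω_rod| = r ω |cosθ| / √(L² − r² sin²θ) = 0.0545·118.4·0.43994/0.22228 = 12.775 rad/s.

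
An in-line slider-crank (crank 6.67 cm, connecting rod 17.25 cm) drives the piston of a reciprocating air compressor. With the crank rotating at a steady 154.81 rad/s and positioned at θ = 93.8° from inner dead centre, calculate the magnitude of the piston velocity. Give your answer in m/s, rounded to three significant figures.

ω = 154.8 rad/s
For an in-line slider-crank, x = r cosθ + √(L² − r² sin²θ), so v = −rω sinθ·[1 + r cosθ/√(L² − r² sin²θ)].
With r = 0.0667 m, L = 0.1725 m, θ = 93.8°: √(L² − r² sin²θ) = 0.15914 m.
v = −0.0667·154.8·0.99780·[1 + 0.0667·-0.06627/0.15914] = -10.017 m/s.
|v| = 10.017 m/s.

10.0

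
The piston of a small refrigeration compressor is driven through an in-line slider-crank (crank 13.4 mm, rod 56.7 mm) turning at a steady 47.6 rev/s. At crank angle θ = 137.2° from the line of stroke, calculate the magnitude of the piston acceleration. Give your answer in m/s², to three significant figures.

ω = 2π·47.6 = 299.1 rad/s
x(θ) = r cosθ + √(L² − r² sin²θ); with ω constant, a = ω²·d²x/dθ².
d²x/dθ² = −r cosθ − r²(cos2θ)/√u − r⁴ sin²2θ/(4u^{3/2}),  u = L² − r² sin²θ = 0.003132 m².
Substituting r = 0.0134 m, L = 0.0567 m, θ = 137.2°: d²x/dθ² = +0.0095401 m.
a = ω²·d²x/dθ² = (299.1)²·(+0.0095401) = +853.35 m/s²;  |a| = 853.35 m/s².

853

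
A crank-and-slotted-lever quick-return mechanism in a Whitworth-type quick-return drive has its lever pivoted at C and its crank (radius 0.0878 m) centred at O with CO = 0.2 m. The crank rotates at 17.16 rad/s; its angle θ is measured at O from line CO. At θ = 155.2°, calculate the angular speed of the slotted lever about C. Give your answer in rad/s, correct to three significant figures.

8.92

ω = 17.16 rad/s
Crank pin A relative to C: A = (d + r cosθ, r sinθ); lever angle φ = atan2(r sinθ, d + r cosθ).
Differentiating tanφ: φ̇ = rω(d cosθ + r)/(d² + r² + 2dr cosθ).
d² + r² + 2dr cosθ = |CA|² = 0.0158277 m²;  d cosθ + r = -0.093755 m.
|ω_lever| = |0.0878·17.16·-0.093755| / 0.0158277 = 8.9246 rad/s.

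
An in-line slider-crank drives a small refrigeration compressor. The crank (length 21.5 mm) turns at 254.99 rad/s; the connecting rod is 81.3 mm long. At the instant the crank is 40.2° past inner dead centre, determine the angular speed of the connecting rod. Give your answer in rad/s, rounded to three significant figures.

52.3

ω = 255 rad/s
The rod makes angle φ with the slider axis where L sinφ = r sinθ; differentiating, L cosφ·φ̇ = r ω cosθ.
L cosφ = √(L² − r² sin²θ) = 0.080107 m.
|ω_rod| = r ω |cosθ| / √(L² − r² sin²θ) = 0.0215·255·0.76380/0.080107 = 52.272 rad/s.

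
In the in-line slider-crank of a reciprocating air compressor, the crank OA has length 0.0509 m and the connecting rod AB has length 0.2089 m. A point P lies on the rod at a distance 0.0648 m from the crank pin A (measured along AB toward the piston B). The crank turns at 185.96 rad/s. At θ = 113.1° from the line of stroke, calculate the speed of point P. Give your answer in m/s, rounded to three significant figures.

8.82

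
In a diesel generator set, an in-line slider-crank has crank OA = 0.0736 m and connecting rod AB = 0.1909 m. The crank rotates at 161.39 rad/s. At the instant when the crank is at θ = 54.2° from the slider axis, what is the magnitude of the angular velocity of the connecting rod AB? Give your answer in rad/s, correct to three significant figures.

ω = 161.4 rad/s
The rod makes angle φ with the slider axis where L sinφ = r sinθ; differentiating, L cosφ·φ̇ = r ω cosθ.
L cosφ = √(L² − r² sin²θ) = 0.18133 m.
|ω_rod| = r ω |cosθ| / √(L² − r² sin²θ) = 0.0736·161.4·0.58496/0.18133 = 38.319 rad/s.

38.3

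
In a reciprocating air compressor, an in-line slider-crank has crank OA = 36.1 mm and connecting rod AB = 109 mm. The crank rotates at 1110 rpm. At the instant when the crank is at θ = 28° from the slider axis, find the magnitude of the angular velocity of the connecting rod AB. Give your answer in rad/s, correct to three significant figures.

ω = 116.2 rad/s (converted from 1110 rpm).
The rod makes angle φ with the slider axis where L sinφ = r sinθ; differentiating, L cosφ·φ̇ = r ω cosθ.
L cosφ = √(L² − r² sin²θ) = 0.10767 m.
|ω_rod| = r ω |cosθ| / √(L² − r² sin²θ) = 0.0361·116.2·0.88295/0.10767 = 34.41 rad/s.

34.4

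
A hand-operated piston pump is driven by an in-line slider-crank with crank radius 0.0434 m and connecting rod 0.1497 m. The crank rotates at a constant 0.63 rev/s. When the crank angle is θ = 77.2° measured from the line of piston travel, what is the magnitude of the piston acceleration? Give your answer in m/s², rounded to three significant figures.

0.0338

ω = 2π·0.63 = 3.958 rad/s
x(θ) = r cosθ + √(L² − r² sin²θ); with ω constant, a = ω²·d²x/dθ².
d²x/dθ² = −r cosθ − r²(cos2θ)/√u − r⁴ sin²2θ/(4u^{3/2}),  u = L² − r² sin²θ = 0.020619 m².
Substituting r = 0.0434 m, L = 0.1497 m, θ = 77.2°: d²x/dθ² = +0.0021585 m.
a = ω²·d²x/dθ² = (3.958)²·(+0.0021585) = +0.033822 m/s²;  |a| = 0.033822 m/s².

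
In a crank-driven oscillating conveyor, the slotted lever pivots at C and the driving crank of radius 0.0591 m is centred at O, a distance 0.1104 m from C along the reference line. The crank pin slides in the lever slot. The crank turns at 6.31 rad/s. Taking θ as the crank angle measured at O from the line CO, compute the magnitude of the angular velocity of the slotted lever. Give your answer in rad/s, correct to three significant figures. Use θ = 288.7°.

ω = 6.31 rad/s
Crank pin A relative to C: A = (d + r cosθ, r sinθ); lever angle φ = atan2(r sinθ, d + r cosθ).
Differentiating tanφ: φ̇ = rω(d cosθ + r)/(d² + r² + 2dr cosθ).
d² + r² + 2dr cosθ = |CA|² = 0.0198647 m²;  d cosθ + r = +0.094496 m.
|ω_lever| = |0.0591·6.31·+0.094496| / 0.0198647 = 1.774 rad/s.

1.77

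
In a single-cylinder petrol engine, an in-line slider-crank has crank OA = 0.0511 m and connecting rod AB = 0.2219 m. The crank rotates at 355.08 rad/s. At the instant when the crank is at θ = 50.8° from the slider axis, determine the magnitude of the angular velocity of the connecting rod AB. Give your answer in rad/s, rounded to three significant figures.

52.5

ω = 355.1 rad/s
The rod makes angle φ with the slider axis where L sinφ = r sinθ; differentiating, L cosφ·φ̇ = r ω cosθ.
L cosφ = √(L² − r² sin²θ) = 0.21834 m.
|ω_rod| = r ω |cosθ| / √(L² − r² sin²θ) = 0.0511·355.1·0.63203/0.21834 = 52.524 rad/s.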